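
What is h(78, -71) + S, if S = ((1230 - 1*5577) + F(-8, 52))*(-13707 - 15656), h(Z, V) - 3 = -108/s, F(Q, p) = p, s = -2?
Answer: 126114142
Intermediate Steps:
h(Z, V) = 57 (h(Z, V) = 3 - 108/(-2) = 3 - 108*(-1/2) = 3 + 54 = 57)
S = 126114085 (S = ((1230 - 1*5577) + 52)*(-13707 - 15656) = ((1230 - 5577) + 52)*(-29363) = (-4347 + 52)*(-29363) = -4295*(-29363) = 126114085)
h(78, -71) + S = 57 + 126114085 = 126114142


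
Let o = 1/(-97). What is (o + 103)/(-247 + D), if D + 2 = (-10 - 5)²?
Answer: -1665/388 ≈ -4.2912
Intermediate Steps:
o = -1/97 ≈ -0.010309
D = 223 (D = -2 + (-10 - 5)² = -2 + (-15)² = -2 + 225 = 223)
(o + 103)/(-247 + D) = (-1/97 + 103)/(-247 + 223) = (9990/97)/(-24) = (9990/97)*(-1/24) = -1665/388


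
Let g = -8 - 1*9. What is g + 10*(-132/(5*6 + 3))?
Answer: -57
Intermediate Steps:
g = -17 (g = -8 - 9 = -17)
g + 10*(-132/(5*6 + 3)) = -17 + 10*(-132/(5*6 + 3)) = -17 + 10*(-132/(30 + 3)) = -17 + 10*(-132/33) = -17 + 10*(-132*1/33) = -17 + 10*(-4) = -17 - 40 = -57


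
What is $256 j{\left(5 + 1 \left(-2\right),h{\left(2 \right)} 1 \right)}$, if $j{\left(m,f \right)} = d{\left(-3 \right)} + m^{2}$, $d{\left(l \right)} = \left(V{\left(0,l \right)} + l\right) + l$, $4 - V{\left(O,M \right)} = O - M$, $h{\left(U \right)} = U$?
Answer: $1024$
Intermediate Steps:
$V{\left(O,M \right)} = 4 + M - O$ ($V{\left(O,M \right)} = 4 - \left(O - M\right) = 4 + \left(M - O\right) = 4 + M - O$)
$d{\left(l \right)} = 4 + 3 l$ ($d{\left(l \right)} = \left(\left(4 + l - 0\right) + l\right) + l = \left(\left(4 + l + 0\right) + l\right) + l = \left(\left(4 + l\right) + l\right) + l = \left(4 + 2 l\right) + l = 4 + 3 l$)
$j{\left(m,f \right)} = -5 + m^{2}$ ($j{\left(m,f \right)} = \left(4 + 3 \left(-3\right)\right) + m^{2} = \left(4 - 9\right) + m^{2} = -5 + m^{2}$)
$256 j{\left(5 + 1 \left(-2\right),h{\left(2 \right)} 1 \right)} = 256 \left(-5 + \left(5 + 1 \left(-2\right)\right)^{2}\right) = 256 \left(-5 + \left(5 - 2\right)^{2}\right) = 256 \left(-5 + 3^{2}\right) = 256 \left(-5 + 9\right) = 256 \cdot 4 = 1024$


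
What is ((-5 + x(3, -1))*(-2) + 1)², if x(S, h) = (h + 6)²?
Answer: 1521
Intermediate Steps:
x(S, h) = (6 + h)²
((-5 + x(3, -1))*(-2) + 1)² = ((-5 + (6 - 1)²)*(-2) + 1)² = ((-5 + 5²)*(-2) + 1)² = ((-5 + 25)*(-2) + 1)² = (20*(-2) + 1)² = (-40 + 1)² = (-39)² = 1521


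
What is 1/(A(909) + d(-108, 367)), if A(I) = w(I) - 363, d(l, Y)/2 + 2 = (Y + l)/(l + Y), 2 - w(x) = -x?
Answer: 1/546 ≈ 0.0018315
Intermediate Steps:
w(x) = 2 + x (w(x) = 2 - (-1)*x = 2 + x)
d(l, Y) = -2 (d(l, Y) = -4 + 2*((Y + l)/(l + Y)) = -4 + 2*((Y + l)/(Y + l)) = -4 + 2*1 = -4 + 2 = -2)
A(I) = -361 + I (A(I) = (2 + I) - 363 = -361 + I)
1/(A(909) + d(-108, 367)) = 1/((-361 + 909) - 2) = 1/(548 - 2) = 1/546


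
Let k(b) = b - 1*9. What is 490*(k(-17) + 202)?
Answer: 86240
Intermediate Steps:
k(b) = -9 + b (k(b) = b - 9 = -9 + b)
490*(k(-17) + 202) = 490*((-9 - 17) + 202) = 490*(-26 + 202) = 490*176 = 86240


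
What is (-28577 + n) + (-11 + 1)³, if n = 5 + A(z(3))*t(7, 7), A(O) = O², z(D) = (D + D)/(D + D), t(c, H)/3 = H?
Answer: -29551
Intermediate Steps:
t(c, H) = 3*H
z(D) = 1 (z(D) = (2*D)/((2*D)) = (2*D)*(1/(2*D)) = 1)
n = 26 (n = 5 + 1²*(3*7) = 5 + 1*21 = 5 + 21 = 26)
(-28577 + n) + (-11 + 1)³ = (-28577 + 26) + (-11 + 1)³ = -28551 + (-10)³ = -28551 - 1000 = -29551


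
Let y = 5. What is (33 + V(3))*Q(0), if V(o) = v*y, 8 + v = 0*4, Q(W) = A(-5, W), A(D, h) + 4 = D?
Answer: 63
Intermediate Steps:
A(D, h) = -4 + D
Q(W) = -9 (Q(W) = -4 - 5 = -9)
v = -8 (v = -8 + 0*4 = -8 + 0 = -8)
V(o) = -40 (V(o) = -8*5 = -40)
(33 + V(3))*Q(0) = (33 - 40)*(-9) = -7*(-9) = 63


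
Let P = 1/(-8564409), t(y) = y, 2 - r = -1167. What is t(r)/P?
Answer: -10011794121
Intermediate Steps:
r = 1169 (r = 2 - 1*(-1167) = 2 + 1167 = 1169)
P = -1/8564409 ≈ -1.1676e-7
t(r)/P = 1169/(-1/8564409) = 1169*(-8564409) = -10011794121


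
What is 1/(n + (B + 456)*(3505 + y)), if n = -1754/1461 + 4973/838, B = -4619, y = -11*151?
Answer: -1224318/9398559482195 ≈ -1.3027e-7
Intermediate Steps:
y = -1661
n = 5795701/1224318 (n = -1754*1/1461 + 4973*(1/838) = -1754/1461 + 4973/838 = 5795701/1224318 ≈ 4.7338)
1/(n + (B + 456)*(3505 + y)) = 1/(5795701/1224318 + (-4619 + 456)*(3505 - 1661)) = 1/(5795701/1224318 - 4163*1844) = 1/(5795701/1224318 - 7676572) = 1/(-9398559482195/1224318) = -1224318/9398559482195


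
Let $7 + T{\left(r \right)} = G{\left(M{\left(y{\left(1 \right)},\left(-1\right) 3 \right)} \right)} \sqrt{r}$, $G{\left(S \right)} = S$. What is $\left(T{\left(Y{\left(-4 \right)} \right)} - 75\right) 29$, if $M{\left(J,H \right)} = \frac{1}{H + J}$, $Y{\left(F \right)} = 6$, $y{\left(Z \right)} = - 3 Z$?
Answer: $-2378 - \frac{29 \sqrt{6}}{6} \approx -2389.8$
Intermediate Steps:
$T{\left(r \right)} = -7 - \frac{\sqrt{r}}{6}$ ($T{\left(r \right)} = -7 + \frac{\sqrt{r}}{\left(-1\right) 3 - 3} = -7 + \frac{\sqrt{r}}{-3 - 3} = -7 + \frac{\sqrt{r}}{-6} = -7 - \frac{\sqrt{r}}{6}$)
$\left(T{\left(Y{\left(-4 \right)} \right)} - 75\right) 29 = \left(\left(-7 - \frac{\sqrt{6}}{6}\right) - 75\right) 29 = \left(-82 - \frac{\sqrt{6}}{6}\right) 29 = -2378 - \frac{29 \sqrt{6}}{6}$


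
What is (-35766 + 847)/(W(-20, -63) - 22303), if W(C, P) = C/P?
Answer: 2199897/1405069 ≈ 1.5657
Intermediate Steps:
(-35766 + 847)/(W(-20, -63) - 22303) = (-35766 + 847)/(-20/(-63) - 22303) = -34919/(-20*(-1/63) - 22303) = -34919/(20/63 - 22303) = -34919/(-1405069/63) = -34919*(-63/1405069) = 2199897/1405069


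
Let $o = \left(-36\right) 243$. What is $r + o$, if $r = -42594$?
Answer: $-51342$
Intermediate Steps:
$o = -8748$
$r + o = -42594 - 8748 = -51342$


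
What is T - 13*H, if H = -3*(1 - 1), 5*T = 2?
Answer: ⅖ ≈ 0.40000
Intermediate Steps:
T = ⅖ (T = (⅕)*2 = ⅖ ≈ 0.40000)
H = 0 (H = -3*0 = 0)
T - 13*H = ⅖ - 13*0 = ⅖ + 0 = ⅖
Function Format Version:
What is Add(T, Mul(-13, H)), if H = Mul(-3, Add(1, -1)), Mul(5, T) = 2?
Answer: Rational(2, 5) ≈ 0.40000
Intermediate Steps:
T = Rational(2, 5) (T = Mul(Rational(1, 5), 2) = Rational(2, 5) ≈ 0.40000)
H = 0 (H = Mul(-3, 0) = 0)
Add(T, Mul(-13, H)) = Add(Rational(2, 5), Mul(-13, 0)) = Add(Rational(2, 5), 0) = Rational(2, 5)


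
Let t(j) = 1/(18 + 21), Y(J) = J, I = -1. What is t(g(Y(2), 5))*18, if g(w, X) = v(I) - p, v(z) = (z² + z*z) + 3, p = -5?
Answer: 6/13 ≈ 0.46154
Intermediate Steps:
v(z) = 3 + 2*z² (v(z) = (z² + z²) + 3 = 2*z² + 3 = 3 + 2*z²)
g(w, X) = 10 (g(w, X) = (3 + 2*(-1)²) - 1*(-5) = (3 + 2*1) + 5 = (3 + 2) + 5 = 5 + 5 = 10)
t(j) = 1/39
t(g(Y(2), 5))*18 = (1/39)*18 = 6/13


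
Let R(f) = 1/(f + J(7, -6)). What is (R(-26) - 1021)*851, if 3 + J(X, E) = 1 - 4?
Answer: -27804723/32 ≈ -8.6890e+5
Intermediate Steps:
J(X, E) = -6 (J(X, E) = -3 + (1 - 4) = -3 - 3 = -6)
R(f) = 1/(-6 + f) (R(f) = 1/(f - 6) = 1/(-6 + f))
(R(-26) - 1021)*851 = (1/(-6 - 26) - 1021)*851 = (1/(-32) - 1021)*851 = (-1/32 - 1021)*851 = -32673/32*851 = -27804723/32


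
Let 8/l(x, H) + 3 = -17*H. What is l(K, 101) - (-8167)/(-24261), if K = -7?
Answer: -1780166/5216115 ≈ -0.34128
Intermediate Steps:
l(x, H) = 8/(-3 - 17*H)
l(K, 101) - (-8167)/(-24261) = -8/(3 + 17*101) - (-8167)/(-24261) = -8/(3 + 1717) - (-8167)*(-1)/24261 = -8/1720 - 1*8167/24261 = -8*1/1720 - 8167/24261 = -1/215 - 8167/24261 = -1780166/5216115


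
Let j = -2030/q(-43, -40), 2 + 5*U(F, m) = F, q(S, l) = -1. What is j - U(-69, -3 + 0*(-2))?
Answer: 10221/5 ≈ 2044.2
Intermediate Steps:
U(F, m) = -⅖ + F/5
j = 2030 (j = -2030/(-1) = -2030*(-1) = 2030)
j - U(-69, -3 + 0*(-2)) = 2030 - (-⅖ + (⅕)*(-69)) = 2030 - (-⅖ - 69/5) = 2030 - 1*(-71/5) = 2030 + 71/5 = 10221/5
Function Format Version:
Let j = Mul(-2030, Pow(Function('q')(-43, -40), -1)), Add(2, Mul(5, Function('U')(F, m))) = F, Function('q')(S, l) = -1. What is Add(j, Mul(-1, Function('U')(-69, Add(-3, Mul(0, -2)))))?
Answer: Rational(10221, 5) ≈ 2044.2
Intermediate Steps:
Function('U')(F, m) = Add(Rational(-2, 5), Mul(Rational(1, 5), F))
j = 2030 (j = Mul(-2030, Pow(-1, -1)) = Mul(-2030, -1) = 2030)
Add(j, Mul(-1, Function('U')(-69, Add(-3, Mul(0, -2))))) = Add(2030, Mul(-1, Add(Rational(-2, 5), Mul(Rational(1, 5), -69)))) = Add(2030, Mul(-1, Add(Rational(-2, 5), Rational(-69, 5)))) = Add(2030, Mul(-1, Rational(-71, 5))) = Add(2030, Rational(71, 5)) = Rational(10221, 5)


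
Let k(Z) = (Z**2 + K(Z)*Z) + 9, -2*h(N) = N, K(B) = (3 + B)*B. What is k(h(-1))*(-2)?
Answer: -81/4 ≈ -20.250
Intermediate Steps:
K(B) = B*(3 + B)
h(N) = -N/2
k(Z) = 9 + Z**2 + Z**2*(3 + Z) (k(Z) = (Z**2 + (Z*(3 + Z))*Z) + 9 = (Z**2 + Z**2*(3 + Z)) + 9 = 9 + Z**2 + Z**2*(3 + Z))
k(h(-1))*(-2) = (9 + (-1/2*(-1))**3 + 4*(-1/2*(-1))**2)*(-2) = (9 + (1/2)**3 + 4*(1/2)**2)*(-2) = (9 + 1/8 + 4*(1/4))*(-2) = (9 + 1/8 + 1)*(-2) = (81/8)*(-2) = -81/4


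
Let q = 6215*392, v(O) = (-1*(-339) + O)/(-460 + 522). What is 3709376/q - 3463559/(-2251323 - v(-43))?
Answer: 537671325167/175651662935 ≈ 3.0610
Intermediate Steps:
v(O) = 339/62 + O/62 (v(O) = (339 + O)/62 = (339 + O)*(1/62) = 339/62 + O/62)
q = 2436280
3709376/q - 3463559/(-2251323 - v(-43)) = 3709376/2436280 - 3463559/(-2251323 - (339/62 + (1/62)*(-43))) = 3709376*(1/2436280) - 3463559/(-2251323 - (339/62 - 43/62)) = 42152/27685 - 3463559/(-2251323 - 1*148/31) = 42152/27685 - 3463559/(-2251323 - 148/31) = 42152/27685 - 3463559/(-69791161/31) = 42152/27685 - 3463559*(-31/69791161) = 42152/27685 + 9760939/6344651 = 537671325167/175651662935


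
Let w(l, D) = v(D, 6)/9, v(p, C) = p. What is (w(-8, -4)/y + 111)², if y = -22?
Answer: 120802081/9801 ≈ 12325.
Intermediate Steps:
w(l, D) = D/9
(w(-8, -4)/y + 111)² = (((⅑)*(-4))/(-22) + 111)² = (-4/9*(-1/22) + 111)² = (2/99 + 111)² = (10991/99)² = 120802081/9801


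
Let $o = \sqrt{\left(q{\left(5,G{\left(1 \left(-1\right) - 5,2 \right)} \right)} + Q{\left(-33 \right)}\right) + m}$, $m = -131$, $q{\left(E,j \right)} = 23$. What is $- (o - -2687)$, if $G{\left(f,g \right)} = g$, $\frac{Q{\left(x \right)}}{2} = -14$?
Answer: $-2687 - 2 i \sqrt{34} \approx -2687.0 - 11.662 i$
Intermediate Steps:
$Q{\left(x \right)} = -28$ ($Q{\left(x \right)} = 2 \left(-14\right) = -28$)
$o = 2 i \sqrt{34}$ ($o = \sqrt{\left(23 - 28\right) - 131} = \sqrt{-5 - 131} = \sqrt{-136} = 2 i \sqrt{34} \approx 11.662 i$)
$- (o - -2687) = - (2 i \sqrt{34} - -2687) = - (2 i \sqrt{34} + 2687) = - (2687 + 2 i \sqrt{34}) = -2687 - 2 i \sqrt{34}$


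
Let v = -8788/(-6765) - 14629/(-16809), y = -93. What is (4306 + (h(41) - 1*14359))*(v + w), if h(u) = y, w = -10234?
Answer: 1311642167506922/12634765 ≈ 1.0381e+8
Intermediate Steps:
h(u) = -93
v = 82227559/37904295 (v = -8788*(-1/6765) - 14629*(-1/16809) = 8788/6765 + 14629/16809 = 82227559/37904295 ≈ 2.1693)
(4306 + (h(41) - 1*14359))*(v + w) = (4306 + (-93 - 1*14359))*(82227559/37904295 - 10234) = (4306 + (-93 - 14359))*(-387830327471/37904295) = (4306 - 14452)*(-387830327471/37904295) = -10146*(-387830327471/37904295) = 1311642167506922/12634765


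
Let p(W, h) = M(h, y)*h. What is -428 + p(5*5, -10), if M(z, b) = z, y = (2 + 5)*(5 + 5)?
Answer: -328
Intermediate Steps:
y = 70 (y = 7*10 = 70)
p(W, h) = h² (p(W, h) = h*h = h²)
-428 + p(5*5, -10) = -428 + (-10)² = -428 + 100 = -328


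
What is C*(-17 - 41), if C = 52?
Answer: -3016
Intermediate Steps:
C*(-17 - 41) = 52*(-17 - 41) = 52*(-58) = -3016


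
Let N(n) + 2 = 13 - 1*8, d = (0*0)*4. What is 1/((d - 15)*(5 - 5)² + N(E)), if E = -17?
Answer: ⅓ ≈ 0.33333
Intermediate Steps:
d = 0 (d = 0*4 = 0)
N(n) = 3 (N(n) = -2 + (13 - 1*8) = -2 + (13 - 8) = -2 + 5 = 3)
1/((d - 15)*(5 - 5)² + N(E)) = 1/((0 - 15)*(5 - 5)² + 3) = 1/(-15*0² + 3) = 1/(-15*0 + 3) = 1/(0 + 3) = 1/3 = ⅓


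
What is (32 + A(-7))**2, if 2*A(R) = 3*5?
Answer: 6241/4 ≈ 1560.3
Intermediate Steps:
A(R) = 15/2 (A(R) = (3*5)/2 = (1/2)*15 = 15/2)
(32 + A(-7))**2 = (32 + 15/2)**2 = (79/2)**2 = 6241/4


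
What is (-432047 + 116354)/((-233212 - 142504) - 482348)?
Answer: 315693/858064 ≈ 0.36791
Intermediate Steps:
(-432047 + 116354)/((-233212 - 142504) - 482348) = -315693/(-375716 - 482348) = -315693/(-858064) = -315693*(-1/858064) = 315693/858064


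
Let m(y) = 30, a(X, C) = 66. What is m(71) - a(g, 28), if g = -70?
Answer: -36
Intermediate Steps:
m(71) - a(g, 28) = 30 - 1*66 = 30 - 66 = -36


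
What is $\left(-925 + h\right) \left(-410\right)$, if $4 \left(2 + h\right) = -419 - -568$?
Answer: $\frac{729595}{2} \approx 3.648 \cdot 10^{5}$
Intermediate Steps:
$h = \frac{141}{4}$ ($h = -2 + \frac{-419 - -568}{4} = -2 + \frac{-419 + 568}{4} = -2 + \frac{1}{4} \cdot 149 = -2 + \frac{149}{4} = \frac{141}{4} \approx 35.25$)
$\left(-925 + h\right) \left(-410\right) = \left(-925 + \frac{141}{4}\right) \left(-410\right) = \left(- \frac{3559}{4}\right) \left(-410\right) = \frac{729595}{2}$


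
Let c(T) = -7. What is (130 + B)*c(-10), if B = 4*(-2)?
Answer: -854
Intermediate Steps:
B = -8
(130 + B)*c(-10) = (130 - 8)*(-7) = 122*(-7) = -854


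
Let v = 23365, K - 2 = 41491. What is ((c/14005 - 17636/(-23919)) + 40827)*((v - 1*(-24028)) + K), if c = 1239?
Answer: 173667162172022428/47855085 ≈ 3.6290e+9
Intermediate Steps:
K = 41493 (K = 2 + 41491 = 41493)
((c/14005 - 17636/(-23919)) + 40827)*((v - 1*(-24028)) + K) = ((1239/14005 - 17636/(-23919)) + 40827)*((23365 - 1*(-24028)) + 41493) = ((1239*(1/14005) - 17636*(-1/23919)) + 40827)*((23365 + 24028) + 41493) = ((1239/14005 + 17636/23919) + 40827)*(47393 + 41493) = (276627821/334985595 + 40827)*88886 = (13676733514886/334985595)*88886 = 173667162172022428/47855085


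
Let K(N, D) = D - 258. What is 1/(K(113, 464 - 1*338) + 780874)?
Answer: 1/780742 ≈ 1.2808e-6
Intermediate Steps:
K(N, D) = -258 + D
1/(K(113, 464 - 1*338) + 780874) = 1/((-258 + (464 - 1*338)) + 780874) = 1/((-258 + (464 - 338)) + 780874) = 1/((-258 + 126) + 780874) = 1/(-132 + 780874) = 1/780742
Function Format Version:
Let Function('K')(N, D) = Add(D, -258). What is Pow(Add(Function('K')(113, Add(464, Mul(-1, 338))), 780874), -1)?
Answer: Rational(1, 780742) ≈ 1.2808e-6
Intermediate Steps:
Function('K')(N, D) = Add(-258, D)
Pow(Add(Function('K')(113, Add(464, Mul(-1, 338))), 780874), -1) = Pow(Add(Add(-258, Add(464, Mul(-1, 338))), 780874), -1) = Pow(Add(Add(-258, Add(464, -338)), 780874), -1) = Pow(Add(Add(-258, 126), 780874), -1) = Pow(Add(-132, 780874), -1) = Pow(780742, -1) = Rational(1, 780742)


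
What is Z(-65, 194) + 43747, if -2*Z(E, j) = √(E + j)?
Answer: 43747 - √129/2 ≈ 43741.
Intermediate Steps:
Z(E, j) = -√(E + j)/2
Z(-65, 194) + 43747 = -√(-65 + 194)/2 + 43747 = -√129/2 + 43747 = 43747 - √129/2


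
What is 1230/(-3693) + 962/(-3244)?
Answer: -1257131/1996682 ≈ -0.62961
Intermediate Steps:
1230/(-3693) + 962/(-3244) = 1230*(-1/3693) + 962*(-1/3244) = -410/1231 - 481/1622 = -1257131/1996682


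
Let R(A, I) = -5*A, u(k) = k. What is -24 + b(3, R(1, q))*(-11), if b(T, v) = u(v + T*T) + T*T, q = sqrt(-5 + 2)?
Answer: -167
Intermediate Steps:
q = I*sqrt(3) (q = sqrt(-3) = I*sqrt(3) ≈ 1.732*I)
b(T, v) = v + 2*T**2 (b(T, v) = (v + T*T) + T*T = (v + T**2) + T**2 = v + 2*T**2)
-24 + b(3, R(1, q))*(-11) = -24 + (-5*1 + 2*3**2)*(-11) = -24 + (-5 + 2*9)*(-11) = -24 + (-5 + 18)*(-11) = -24 + 13*(-11) = -24 - 143 = -167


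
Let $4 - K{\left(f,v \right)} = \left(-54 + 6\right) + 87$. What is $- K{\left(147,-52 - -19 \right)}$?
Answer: $35$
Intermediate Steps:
$K{\left(f,v \right)} = -35$ ($K{\left(f,v \right)} = 4 - \left(\left(-54 + 6\right) + 87\right) = 4 - \left(-48 + 87\right) = 4 - 39 = -35$)
$- K{\left(147,-52 - -19 \right)} = \left(-1\right) \left(-35\right) = 35$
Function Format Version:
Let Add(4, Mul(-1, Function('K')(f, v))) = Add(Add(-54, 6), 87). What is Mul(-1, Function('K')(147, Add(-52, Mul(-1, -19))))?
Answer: 35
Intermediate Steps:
Function('K')(f, v) = -35 (Function('K')(f, v) = Add(4, Mul(-1, Add(Add(-54, 6), 87))) = Add(4, Mul(-1, Add(-48, 87))) = Add(4, Mul(-1, 39)) = Add(4, -39) = -35)
Mul(-1, Function('K')(147, Add(-52, Mul(-1, -19)))) = Mul(-1, -35) = 35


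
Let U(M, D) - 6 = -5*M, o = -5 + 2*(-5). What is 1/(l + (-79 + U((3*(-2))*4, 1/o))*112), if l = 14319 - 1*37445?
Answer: -1/17862 ≈ -5.5985e-5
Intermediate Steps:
o = -15 (o = -5 - 10 = -15)
U(M, D) = 6 - 5*M
l = -23126 (l = 14319 - 37445 = -23126)
1/(l + (-79 + U((3*(-2))*4, 1/o))*112) = 1/(-23126 + (-79 + (6 - 5*3*(-2)*4))*112) = 1/(-23126 + (-79 + (6 - (-30)*4))*112) = 1/(-23126 + (-79 + (6 - 5*(-24)))*112) = 1/(-23126 + (-79 + (6 + 120))*112) = 1/(-23126 + (-79 + 126)*112) = 1/(-23126 + 47*112) = 1/(-23126 + 5264) = 1/(-17862) = -1/17862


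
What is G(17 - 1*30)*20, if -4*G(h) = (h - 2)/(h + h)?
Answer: -75/26 ≈ -2.8846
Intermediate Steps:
G(h) = -(-2 + h)/(8*h) (G(h) = -(h - 2)/(4*(h + h)) = -(-2 + h)/(4*(2*h)) = -(-2 + h)*1/(2*h)/4 = -(-2 + h)/(8*h))
G(17 - 1*30)*20 = ((2 - (17 - 1*30))/(8*(17 - 1*30)))*20 = ((2 - (17 - 30))/(8*(17 - 30)))*20 = ((1/8)*(2 - 1*(-13))/(-13))*20 = ((1/8)*(-1/13)*(2 + 13))*20 = ((1/8)*(-1/13)*15)*20 = -15/104*20 = -75/26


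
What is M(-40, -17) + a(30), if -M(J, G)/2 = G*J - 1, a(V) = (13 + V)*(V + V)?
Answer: 1222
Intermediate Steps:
a(V) = 2*V*(13 + V) (a(V) = (13 + V)*(2*V) = 2*V*(13 + V))
M(J, G) = 2 - 2*G*J (M(J, G) = -2*(G*J - 1) = -2*(-1 + G*J) = 2 - 2*G*J)
M(-40, -17) + a(30) = (2 - 2*(-17)*(-40)) + 2*30*(13 + 30) = (2 - 1360) + 2*30*43 = -1358 + 2580 = 1222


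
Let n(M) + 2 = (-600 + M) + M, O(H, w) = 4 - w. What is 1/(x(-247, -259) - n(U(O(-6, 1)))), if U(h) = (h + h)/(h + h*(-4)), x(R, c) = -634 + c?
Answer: -3/869 ≈ -0.0034522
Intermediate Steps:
U(h) = -⅔ (U(h) = (2*h)/(h - 4*h) = (2*h)/((-3*h)) = (2*h)*(-1/(3*h)) = -⅔)
n(M) = -602 + 2*M (n(M) = -2 + ((-600 + M) + M) = -2 + (-600 + 2*M) = -602 + 2*M)
1/(x(-247, -259) - n(U(O(-6, 1)))) = 1/((-634 - 259) - (-602 + 2*(-⅔))) = 1/(-893 - (-602 - 4/3)) = 1/(-893 - 1*(-1810/3)) = 1/(-893 + 1810/3) = 1/(-869/3) = -3/869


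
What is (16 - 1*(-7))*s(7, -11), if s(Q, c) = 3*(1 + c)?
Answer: -690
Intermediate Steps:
s(Q, c) = 3 + 3*c
(16 - 1*(-7))*s(7, -11) = (16 - 1*(-7))*(3 + 3*(-11)) = (16 + 7)*(3 - 33) = 23*(-30) = -690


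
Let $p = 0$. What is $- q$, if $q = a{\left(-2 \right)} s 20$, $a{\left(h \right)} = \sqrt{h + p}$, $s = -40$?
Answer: $800 i \sqrt{2} \approx 1131.4 i$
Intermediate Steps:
$a{\left(h \right)} = \sqrt{h}$ ($a{\left(h \right)} = \sqrt{h + 0} = \sqrt{h}$)
$q = - 800 i \sqrt{2}$ ($q = \sqrt{-2} \left(-40\right) 20 = i \sqrt{2} \left(-40\right) 20 = - 40 i \sqrt{2} \cdot 20 = - 800 i \sqrt{2} \approx - 1131.4 i$)
$- q = - \left(-800\right) i \sqrt{2} = 800 i \sqrt{2}$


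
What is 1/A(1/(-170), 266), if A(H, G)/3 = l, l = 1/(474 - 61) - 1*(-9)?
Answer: 413/11154 ≈ 0.037027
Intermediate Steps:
l = 3718/413 (l = 1/413 + 9 = 3718/413 ≈ 9.0024)
A(H, G) = 11154/413 (A(H, G) = 3*(3718/413) = 11154/413)
1/A(1/(-170), 266) = 1/(11154/413) = 413/11154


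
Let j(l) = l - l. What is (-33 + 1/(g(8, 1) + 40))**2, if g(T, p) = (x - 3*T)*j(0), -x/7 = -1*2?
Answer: 1739761/1600 ≈ 1087.4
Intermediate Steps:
j(l) = 0
x = 14 (x = -(-7)*2 = -7*(-2) = 14)
g(T, p) = 0 (g(T, p) = (14 - 3*T)*0 = 0)
(-33 + 1/(g(8, 1) + 40))**2 = (-33 + 1/(0 + 40))**2 = (-33 + 1/40)**2 = (-1319/40)**2 = 1739761/1600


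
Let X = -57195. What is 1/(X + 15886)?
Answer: -1/41309 ≈ -2.4208e-5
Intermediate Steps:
1/(X + 15886) = 1/(-57195 + 15886) = 1/(-41309) = -1/41309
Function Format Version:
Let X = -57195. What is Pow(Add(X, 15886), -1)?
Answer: Rational(-1, 41309) ≈ -2.4208e-5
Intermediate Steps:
Pow(Add(X, 15886), -1) = Pow(Add(-57195, 15886), -1) = Pow(-41309, -1) = Rational(-1, 41309)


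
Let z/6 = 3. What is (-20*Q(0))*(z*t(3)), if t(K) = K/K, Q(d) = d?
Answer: 0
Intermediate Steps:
t(K) = 1
z = 18 (z = 6*3 = 18)
(-20*Q(0))*(z*t(3)) = (-20*0)*(18*1) = 0*18 = 0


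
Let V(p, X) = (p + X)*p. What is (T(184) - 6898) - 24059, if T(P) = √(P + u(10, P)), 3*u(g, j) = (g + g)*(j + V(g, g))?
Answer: -30957 + 14*√14 ≈ -30905.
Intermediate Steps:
V(p, X) = p*(X + p) (V(p, X) = (X + p)*p = p*(X + p))
u(g, j) = 2*g*(j + 2*g²)/3 (u(g, j) = ((g + g)*(j + g*(g + g)))/3 = ((2*g)*(j + g*(2*g)))/3 = ((2*g)*(j + 2*g²))/3 = (2*g*(j + 2*g²))/3 = 2*g*(j + 2*g²)/3)
T(P) = √(4000/3 + 23*P/3) (T(P) = √(P + (⅔)*10*(P + 2*10²)) = √(P + (⅔)*10*(P + 2*100)) = √(P + (⅔)*10*(P + 200)) = √(P + (⅔)*10*(200 + P)) = √(P + (4000/3 + 20*P/3)) = √(4000/3 + 23*P/3))
(T(184) - 6898) - 24059 = (√(12000 + 69*184)/3 - 6898) - 24059 = (√(12000 + 12696)/3 - 6898) - 24059 = (√24696/3 - 6898) - 24059 = ((42*√14)/3 - 6898) - 24059 = (14*√14 - 6898) - 24059 = (-6898 + 14*√14) - 24059 = -30957 + 14*√14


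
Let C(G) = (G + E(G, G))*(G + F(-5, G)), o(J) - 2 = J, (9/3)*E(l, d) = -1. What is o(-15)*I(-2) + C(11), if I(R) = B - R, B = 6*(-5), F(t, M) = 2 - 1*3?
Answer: 1412/3 ≈ 470.67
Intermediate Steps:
F(t, M) = -1 (F(t, M) = 2 - 3 = -1)
E(l, d) = -⅓ (E(l, d) = (⅓)*(-1) = -⅓)
B = -30
o(J) = 2 + J
I(R) = -30 - R
C(G) = (-1 + G)*(-⅓ + G) (C(G) = (G - ⅓)*(G - 1) = (-⅓ + G)*(-1 + G) = (-1 + G)*(-⅓ + G))
o(-15)*I(-2) + C(11) = (2 - 15)*(-30 - 1*(-2)) + (⅓ + 11² - 4/3*11) = -13*(-30 + 2) + (⅓ + 121 - 44/3) = -13*(-28) + 320/3 = 364 + 320/3 = 1412/3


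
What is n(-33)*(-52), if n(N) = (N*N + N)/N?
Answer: 1664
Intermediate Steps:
n(N) = (N + N²)/N (n(N) = (N² + N)/N = (N + N²)/N)
n(-33)*(-52) = (1 - 33)*(-52) = -32*(-52) = 1664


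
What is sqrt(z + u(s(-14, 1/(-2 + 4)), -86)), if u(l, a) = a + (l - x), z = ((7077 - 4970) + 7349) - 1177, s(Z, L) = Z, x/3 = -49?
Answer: sqrt(8326) ≈ 91.247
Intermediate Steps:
x = -147 (x = 3*(-49) = -147)
z = 8279 (z = (2107 + 7349) - 1177 = 9456 - 1177 = 8279)
u(l, a) = 147 + a + l (u(l, a) = a + (l - 1*(-147)) = a + (l + 147) = a + (147 + l) = 147 + a + l)
sqrt(z + u(s(-14, 1/(-2 + 4)), -86)) = sqrt(8279 + (147 - 86 - 14)) = sqrt(8279 + 47) = sqrt(8326)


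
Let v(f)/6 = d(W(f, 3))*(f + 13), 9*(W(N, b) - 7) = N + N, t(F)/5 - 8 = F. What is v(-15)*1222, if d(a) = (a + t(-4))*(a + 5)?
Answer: -9023248/3 ≈ -3.0077e+6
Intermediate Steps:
t(F) = 40 + 5*F
W(N, b) = 7 + 2*N/9 (W(N, b) = 7 + (N + N)/9 = 7 + (2*N)/9 = 7 + 2*N/9)
d(a) = (5 + a)*(20 + a) (d(a) = (a + (40 + 5*(-4)))*(a + 5) = (a + (40 - 20))*(5 + a) = (a + 20)*(5 + a) = (20 + a)*(5 + a) = (5 + a)*(20 + a))
v(f) = 6*(13 + f)*(275 + (7 + 2*f/9)**2 + 50*f/9) (v(f) = 6*((100 + (7 + 2*f/9)**2 + 25*(7 + 2*f/9))*(f + 13)) = 6*((100 + (7 + 2*f/9)**2 + (175 + 50*f/9))*(13 + f)) = 6*((275 + (7 + 2*f/9)**2 + 50*f/9)*(13 + f)) = 6*((13 + f)*(275 + (7 + 2*f/9)**2 + 50*f/9)) = 6*(13 + f)*(275 + (7 + 2*f/9)**2 + 50*f/9))
v(-15)*1222 = (25272 + 2620*(-15) + (8/27)*(-15)**3 + (1508/27)*(-15)**2)*1222 = (25272 - 39300 + (8/27)*(-3375) + (1508/27)*225)*1222 = (25272 - 39300 - 1000 + 37700/3)*1222 = -7384/3*1222 = -9023248/3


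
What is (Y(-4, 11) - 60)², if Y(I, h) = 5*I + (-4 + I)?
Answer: 7744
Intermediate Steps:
Y(I, h) = -4 + 6*I
(Y(-4, 11) - 60)² = ((-4 + 6*(-4)) - 60)² = ((-4 - 24) - 60)² = (-28 - 60)² = (-88)² = 7744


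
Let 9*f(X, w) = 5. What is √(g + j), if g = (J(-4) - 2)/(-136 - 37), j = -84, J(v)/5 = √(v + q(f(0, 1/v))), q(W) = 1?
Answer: √(-2513690 - 865*I*√3)/173 ≈ 0.0027311 - 9.1645*I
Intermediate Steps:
f(X, w) = 5/9 (f(X, w) = (⅑)*5 = 5/9)
J(v) = 5*√(1 + v) (J(v) = 5*√(v + 1) = 5*√(1 + v))
g = 2/173 - 5*I*√3/173 (g = (5*√(1 - 4) - 2)/(-136 - 37) = (5*√(-3) - 2)/(-173) = (5*(I*√3) - 2)*(-1/173) = (5*I*√3 - 2)*(-1/173) = (-2 + 5*I*√3)*(-1/173) = 2/173 - 5*I*√3/173 ≈ 0.011561 - 0.050059*I)
√(g + j) = √((2/173 - 5*I*√3/173) - 84) = √(-14530/173 - 5*I*√3/173)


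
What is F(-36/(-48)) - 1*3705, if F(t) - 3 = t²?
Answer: -59223/16 ≈ -3701.4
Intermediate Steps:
F(t) = 3 + t²
F(-36/(-48)) - 1*3705 = (3 + (-36/(-48))²) - 1*3705 = (3 + (-36*(-1/48))²) - 3705 = (3 + (¾)²) - 3705 = (3 + 9/16) - 3705 = 57/16 - 3705 = -59223/16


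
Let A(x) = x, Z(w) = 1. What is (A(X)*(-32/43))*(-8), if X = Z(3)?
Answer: 256/43 ≈ 5.9535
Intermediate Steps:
X = 1
(A(X)*(-32/43))*(-8) = (1*(-32/43))*(-8) = -32/43*(-8) = 256/43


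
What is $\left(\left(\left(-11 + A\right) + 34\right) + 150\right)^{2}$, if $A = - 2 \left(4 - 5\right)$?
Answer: $30625$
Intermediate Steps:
$A = 2$ ($A = \left(-2\right) \left(-1\right) = 2$)
$\left(\left(\left(-11 + A\right) + 34\right) + 150\right)^{2} = \left(\left(\left(-11 + 2\right) + 34\right) + 150\right)^{2} = \left(\left(-9 + 34\right) + 150\right)^{2} = \left(25 + 150\right)^{2} = 175^{2} = 30625$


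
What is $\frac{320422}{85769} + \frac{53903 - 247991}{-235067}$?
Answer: $\frac{91967371946}{20161461523} \approx 4.5615$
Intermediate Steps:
$\frac{320422}{85769} + \frac{53903 - 247991}{-235067} = 320422 \cdot \frac{1}{85769} - - \frac{194088}{235067} = \frac{320422}{85769} + \frac{194088}{235067} = \frac{91967371946}{20161461523}$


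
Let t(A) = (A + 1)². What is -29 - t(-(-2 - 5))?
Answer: -93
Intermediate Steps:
t(A) = (1 + A)²
-29 - t(-(-2 - 5)) = -29 - (1 - (-2 - 5))² = -29 - (1 - 1*(-7))² = -29 - (1 + 7)² = -29 - 1*8² = -29 - 1*64 = -29 - 64 = -93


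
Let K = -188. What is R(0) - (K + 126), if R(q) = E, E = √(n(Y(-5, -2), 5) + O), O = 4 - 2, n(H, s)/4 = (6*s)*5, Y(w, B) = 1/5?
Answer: 62 + √602 ≈ 86.536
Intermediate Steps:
Y(w, B) = ⅕
n(H, s) = 120*s (n(H, s) = 4*((6*s)*5) = 4*(30*s) = 120*s)
O = 2
E = √602 (E = √(120*5 + 2) = √(600 + 2) = √602 ≈ 24.536)
R(q) = √602
R(0) - (K + 126) = √602 - (-188 + 126) = √602 - 1*(-62) = √602 + 62 = 62 + √602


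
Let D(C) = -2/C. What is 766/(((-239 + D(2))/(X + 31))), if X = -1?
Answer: -383/4 ≈ -95.750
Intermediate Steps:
766/(((-239 + D(2))/(X + 31))) = 766/(((-239 - 2/2)/(-1 + 31))) = 766/(((-239 - 2*½)/30)) = 766/(((-239 - 1)*(1/30))) = 766/((-240*1/30)) = 766/(-8) = 766*(-⅛) = -383/4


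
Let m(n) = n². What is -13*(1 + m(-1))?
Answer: -26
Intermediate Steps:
-13*(1 + m(-1)) = -13*(1 + (-1)²) = -13*(1 + 1) = -13*2 = -26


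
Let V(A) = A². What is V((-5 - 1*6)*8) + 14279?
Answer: 22023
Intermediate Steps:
V((-5 - 1*6)*8) + 14279 = ((-5 - 1*6)*8)² + 14279 = ((-5 - 6)*8)² + 14279 = (-11*8)² + 14279 = (-88)² + 14279 = 7744 + 14279 = 22023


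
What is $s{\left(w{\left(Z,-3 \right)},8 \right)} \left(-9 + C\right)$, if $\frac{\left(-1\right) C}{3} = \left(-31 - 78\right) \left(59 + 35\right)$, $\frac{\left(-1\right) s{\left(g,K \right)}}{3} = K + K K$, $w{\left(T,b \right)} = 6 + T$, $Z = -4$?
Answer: $-6637464$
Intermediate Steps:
$s{\left(g,K \right)} = - 3 K - 3 K^{2}$ ($s{\left(g,K \right)} = - 3 \left(K + K K\right) = - 3 \left(K + K^{2}\right) = - 3 K - 3 K^{2}$)
$C = 30738$ ($C = - 3 \left(-31 - 78\right) \left(59 + 35\right) = - 3 \left(\left(-109\right) 94\right) = \left(-3\right) \left(-10246\right) = 30738$)
$s{\left(w{\left(Z,-3 \right)},8 \right)} \left(-9 + C\right) = \left(-3\right) 8 \left(1 + 8\right) \left(-9 + 30738\right) = \left(-3\right) 8 \cdot 9 \cdot 30729 = \left(-216\right) 30729 = -6637464$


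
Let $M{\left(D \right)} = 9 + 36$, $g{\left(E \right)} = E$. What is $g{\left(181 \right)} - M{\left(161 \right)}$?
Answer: $136$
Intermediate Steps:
$M{\left(D \right)} = 45$
$g{\left(181 \right)} - M{\left(161 \right)} = 181 - 45 = 136$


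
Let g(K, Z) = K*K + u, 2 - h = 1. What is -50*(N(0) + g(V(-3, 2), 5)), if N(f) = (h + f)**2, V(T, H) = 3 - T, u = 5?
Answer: -2100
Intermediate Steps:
h = 1 (h = 2 - 1*1 = 2 - 1 = 1)
g(K, Z) = 5 + K**2 (g(K, Z) = K*K + 5 = K**2 + 5 = 5 + K**2)
N(f) = (1 + f)**2
-50*(N(0) + g(V(-3, 2), 5)) = -50*((1 + 0)**2 + (5 + (3 - 1*(-3))**2)) = -50*(1**2 + (5 + (3 + 3)**2)) = -50*(1 + (5 + 6**2)) = -50*(1 + (5 + 36)) = -50*(1 + 41) = -50*42 = -2100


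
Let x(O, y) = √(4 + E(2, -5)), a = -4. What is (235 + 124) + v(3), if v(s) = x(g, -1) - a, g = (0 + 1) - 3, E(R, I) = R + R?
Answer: 363 + 2*√2 ≈ 365.83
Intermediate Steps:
E(R, I) = 2*R
g = -2 (g = 1 - 3 = -2)
x(O, y) = 2*√2 (x(O, y) = √(4 + 2*2) = √(4 + 4) = √8 = 2*√2)
v(s) = 4 + 2*√2 (v(s) = 2*√2 - 1*(-4) = 2*√2 + 4 = 4 + 2*√2)
(235 + 124) + v(3) = (235 + 124) + (4 + 2*√2) = 359 + (4 + 2*√2) = 363 + 2*√2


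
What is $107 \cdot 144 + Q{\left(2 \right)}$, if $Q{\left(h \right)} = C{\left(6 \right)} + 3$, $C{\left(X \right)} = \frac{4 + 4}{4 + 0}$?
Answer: $15413$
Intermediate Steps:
$C{\left(X \right)} = 2$ ($C{\left(X \right)} = \frac{8}{4} = 8 \cdot \frac{1}{4} = 2$)
$Q{\left(h \right)} = 5$ ($Q{\left(h \right)} = 2 + 3 = 5$)
$107 \cdot 144 + Q{\left(2 \right)} = 107 \cdot 144 + 5 = 15408 + 5 = 15413$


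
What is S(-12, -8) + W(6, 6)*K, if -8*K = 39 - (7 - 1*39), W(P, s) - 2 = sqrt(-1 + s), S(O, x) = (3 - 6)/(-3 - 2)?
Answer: -343/20 - 71*sqrt(5)/8 ≈ -36.995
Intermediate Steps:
S(O, x) = 3/5 (S(O, x) = -3/(-5) = -3*(-1/5) = 3/5)
W(P, s) = 2 + sqrt(-1 + s)
K = -71/8 (K = -(39 - (7 - 1*39))/8 = -(39 - (7 - 39))/8 = -(39 - 1*(-32))/8 = -(39 + 32)/8 = -1/8*71 = -71/8 ≈ -8.8750)
S(-12, -8) + W(6, 6)*K = 3/5 + (2 + sqrt(-1 + 6))*(-71/8) = 3/5 + (2 + sqrt(5))*(-71/8) = 3/5 + (-71/4 - 71*sqrt(5)/8) = -343/20 - 71*sqrt(5)/8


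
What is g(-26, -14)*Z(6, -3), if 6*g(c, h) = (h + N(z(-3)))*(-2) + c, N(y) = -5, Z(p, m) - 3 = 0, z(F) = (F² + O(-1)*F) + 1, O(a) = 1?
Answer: 6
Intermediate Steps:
z(F) = 1 + F + F² (z(F) = (F² + 1*F) + 1 = (F² + F) + 1 = (F + F²) + 1 = 1 + F + F²)
Z(p, m) = 3 (Z(p, m) = 3 + 0 = 3)
g(c, h) = 5/3 - h/3 + c/6 (g(c, h) = ((h - 5)*(-2) + c)/6 = ((-5 + h)*(-2) + c)/6 = ((10 - 2*h) + c)/6 = (10 + c - 2*h)/6 = 5/3 - h/3 + c/6)
g(-26, -14)*Z(6, -3) = (5/3 - ⅓*(-14) + (⅙)*(-26))*3 = (5/3 + 14/3 - 13/3)*3 = 2*3 = 6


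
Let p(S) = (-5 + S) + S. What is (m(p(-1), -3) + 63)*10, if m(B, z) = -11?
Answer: 520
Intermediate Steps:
p(S) = -5 + 2*S
(m(p(-1), -3) + 63)*10 = (-11 + 63)*10 = 52*10 = 520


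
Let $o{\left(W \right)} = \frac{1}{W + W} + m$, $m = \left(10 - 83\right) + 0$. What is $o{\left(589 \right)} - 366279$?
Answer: $- \frac{431562655}{1178} \approx -3.6635 \cdot 10^{5}$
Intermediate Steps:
$m = -73$ ($m = -73 + 0 = -73$)
$o{\left(W \right)} = -73 + \frac{1}{2 W}$ ($o{\left(W \right)} = \frac{1}{W + W} - 73 = \frac{1}{2 W} - 73 = -73 + \frac{1}{2 W}$)
$o{\left(589 \right)} - 366279 = \left(-73 + \frac{1}{2 \cdot 589}\right) - 366279 = \left(-73 + \frac{1}{2} \cdot \frac{1}{589}\right) - 366279 = \left(-73 + \frac{1}{1178}\right) - 366279 = - \frac{85993}{1178} - 366279 = - \frac{431562655}{1178}$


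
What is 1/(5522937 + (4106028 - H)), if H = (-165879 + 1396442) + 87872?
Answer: 1/8310530 ≈ 1.2033e-7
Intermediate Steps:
H = 1318435 (H = 1230563 + 87872 = 1318435)
1/(5522937 + (4106028 - H)) = 1/(5522937 + (4106028 - 1*1318435)) = 1/(5522937 + (4106028 - 1318435)) = 1/(5522937 + 2787593) = 1/8310530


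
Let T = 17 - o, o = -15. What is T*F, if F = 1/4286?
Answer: 16/2143 ≈ 0.0074662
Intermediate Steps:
F = 1/4286 ≈ 0.00023332
T = 32 (T = 17 - 1*(-15) = 17 + 15 = 32)
T*F = 32*(1/4286) = 16/2143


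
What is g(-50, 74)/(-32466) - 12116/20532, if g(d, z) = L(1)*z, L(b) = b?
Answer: -16453226/27774663 ≈ -0.59238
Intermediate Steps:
g(d, z) = z (g(d, z) = 1*z = z)
g(-50, 74)/(-32466) - 12116/20532 = 74/(-32466) - 12116/20532 = 74*(-1/32466) - 12116*1/20532 = -37/16233 - 3029/5133 = -16453226/27774663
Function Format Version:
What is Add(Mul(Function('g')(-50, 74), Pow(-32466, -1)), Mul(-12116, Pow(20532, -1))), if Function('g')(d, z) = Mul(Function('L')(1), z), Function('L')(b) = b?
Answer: Rational(-16453226, 27774663) ≈ -0.59238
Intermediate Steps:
Function('g')(d, z) = z (Function('g')(d, z) = Mul(1, z) = z)
Add(Mul(Function('g')(-50, 74), Pow(-32466, -1)), Mul(-12116, Pow(20532, -1))) = Add(Mul(74, Pow(-32466, -1)), Mul(-12116, Pow(20532, -1))) = Add(Mul(74, Rational(-1, 32466)), Mul(-12116, Rational(1, 20532))) = Add(Rational(-37, 16233), Rational(-3029, 5133)) = Rational(-16453226, 27774663)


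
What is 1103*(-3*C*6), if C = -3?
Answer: 59562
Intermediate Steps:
1103*(-3*C*6) = 1103*(-3*(-3)*6) = 1103*(9*6) = 1103*54 = 59562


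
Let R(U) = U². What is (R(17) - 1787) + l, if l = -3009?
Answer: -4507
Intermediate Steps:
(R(17) - 1787) + l = (17² - 1787) - 3009 = (289 - 1787) - 3009 = -1498 - 3009 = -4507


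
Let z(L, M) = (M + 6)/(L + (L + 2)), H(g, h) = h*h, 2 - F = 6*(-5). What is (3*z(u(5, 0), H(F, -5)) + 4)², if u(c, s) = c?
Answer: 2209/16 ≈ 138.06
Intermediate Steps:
F = 32 (F = 2 - 6*(-5) = 2 - 1*(-30) = 2 + 30 = 32)
H(g, h) = h²
z(L, M) = (6 + M)/(2 + 2*L) (z(L, M) = (6 + M)/(L + (2 + L)) = (6 + M)/(2 + 2*L))
(3*z(u(5, 0), H(F, -5)) + 4)² = (3*((6 + (-5)²)/(2*(1 + 5))) + 4)² = (3*((½)*(6 + 25)/6) + 4)² = (3*((½)*(⅙)*31) + 4)² = (3*(31/12) + 4)² = (31/4 + 4)² = (47/4)² = 2209/16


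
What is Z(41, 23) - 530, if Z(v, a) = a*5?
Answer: -415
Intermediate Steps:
Z(v, a) = 5*a
Z(41, 23) - 530 = 5*23 - 530 = 115 - 530 = -415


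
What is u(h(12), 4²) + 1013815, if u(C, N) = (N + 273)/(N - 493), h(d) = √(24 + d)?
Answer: 483589466/477 ≈ 1.0138e+6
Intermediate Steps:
u(C, N) = (273 + N)/(-493 + N)
u(h(12), 4²) + 1013815 = (273 + 4²)/(-493 + 4²) + 1013815 = (273 + 16)/(-493 + 16) + 1013815 = 289/(-477) + 1013815 = -1/477*289 + 1013815 = -289/477 + 1013815 = 483589466/477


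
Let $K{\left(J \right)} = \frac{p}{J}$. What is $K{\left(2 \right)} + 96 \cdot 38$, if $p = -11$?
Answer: $\frac{7285}{2} \approx 3642.5$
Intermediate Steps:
$K{\left(J \right)} = - \frac{11}{J}$
$K{\left(2 \right)} + 96 \cdot 38 = - \frac{11}{2} + 96 \cdot 38 = \left(-11\right) \frac{1}{2} + 3648 = - \frac{11}{2} + 3648 = \frac{7285}{2}$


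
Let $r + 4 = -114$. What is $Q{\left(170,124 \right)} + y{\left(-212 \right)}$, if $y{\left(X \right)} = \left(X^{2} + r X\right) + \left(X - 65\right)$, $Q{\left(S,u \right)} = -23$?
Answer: $69660$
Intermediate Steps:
$r = -118$ ($r = -4 - 114 = -118$)
$y{\left(X \right)} = -65 + X^{2} - 117 X$ ($y{\left(X \right)} = \left(X^{2} - 118 X\right) + \left(X - 65\right) = \left(X^{2} - 118 X\right) + \left(-65 + X\right) = -65 + X^{2} - 117 X$)
$Q{\left(170,124 \right)} + y{\left(-212 \right)} = -23 - \left(-24739 - 44944\right) = -23 + \left(-65 + 44944 + 24804\right) = -23 + 69683 = 69660$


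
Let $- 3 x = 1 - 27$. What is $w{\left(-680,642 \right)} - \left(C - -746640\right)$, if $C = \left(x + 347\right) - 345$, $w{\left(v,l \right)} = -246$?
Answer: $- \frac{2240690}{3} \approx -7.469 \cdot 10^{5}$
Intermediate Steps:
$x = \frac{26}{3}$ ($x = - \frac{1 - 27}{3} = \left(- \frac{1}{3}\right) \left(-26\right) = \frac{26}{3} \approx 8.6667$)
$C = \frac{32}{3}$ ($C = \left(\frac{26}{3} + 347\right) - 345 = \frac{1067}{3} - 345 = \frac{32}{3} \approx 10.667$)
$w{\left(-680,642 \right)} - \left(C - -746640\right) = -246 - \left(\frac{32}{3} - -746640\right) = -246 - \left(\frac{32}{3} + 746640\right) = -246 - \frac{2239952}{3} = - \frac{2240690}{3}$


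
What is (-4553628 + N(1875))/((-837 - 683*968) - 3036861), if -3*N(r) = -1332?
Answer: 2276592/1849421 ≈ 1.2310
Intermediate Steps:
N(r) = 444 (N(r) = -1/3*(-1332) = 444)
(-4553628 + N(1875))/((-837 - 683*968) - 3036861) = (-4553628 + 444)/((-837 - 683*968) - 3036861) = -4553184/((-837 - 661144) - 3036861) = -4553184/(-661981 - 3036861) = -4553184/(-3698842) = -4553184*(-1/3698842) = 2276592/1849421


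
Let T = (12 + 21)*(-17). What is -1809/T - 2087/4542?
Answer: 2348557/849354 ≈ 2.7651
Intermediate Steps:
T = -561 (T = 33*(-17) = -561)
-1809/T - 2087/4542 = -1809/(-561) - 2087/4542 = -1809*(-1/561) - 2087*1/4542 = 603/187 - 2087/4542 = 2348557/849354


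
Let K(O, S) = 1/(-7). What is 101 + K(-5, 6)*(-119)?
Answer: 118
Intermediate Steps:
K(O, S) = -1/7
101 + K(-5, 6)*(-119) = 101 - 1/7*(-119) = 101 + 17 = 118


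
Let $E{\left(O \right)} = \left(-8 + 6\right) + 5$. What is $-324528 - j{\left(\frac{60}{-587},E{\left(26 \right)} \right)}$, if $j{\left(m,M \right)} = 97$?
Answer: $-324625$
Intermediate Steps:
$E{\left(O \right)} = 3$ ($E{\left(O \right)} = -2 + 5 = 3$)
$-324528 - j{\left(\frac{60}{-587},E{\left(26 \right)} \right)} = -324528 - 97 = -324625$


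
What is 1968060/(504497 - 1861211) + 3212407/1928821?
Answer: 93713682223/436143075699 ≈ 0.21487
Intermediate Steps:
1968060/(504497 - 1861211) + 3212407/1928821 = 1968060/(-1356714) + 3212407*(1/1928821) = 1968060*(-1/1356714) + 3212407/1928821 = -328010/226119 + 3212407/1928821 = 93713682223/436143075699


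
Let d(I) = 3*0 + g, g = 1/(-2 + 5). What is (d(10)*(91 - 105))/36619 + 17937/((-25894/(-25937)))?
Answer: 4646271641447/258603378 ≈ 17967.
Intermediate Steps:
g = ⅓ (g = 1/3 = ⅓ ≈ 0.33333)
d(I) = ⅓ (d(I) = 3*0 + ⅓ = 0 + ⅓ = ⅓)
(d(10)*(91 - 105))/36619 + 17937/((-25894/(-25937))) = ((91 - 105)/3)/36619 + 17937/((-25894/(-25937))) = ((⅓)*(-14))*(1/36619) + 17937/((-25894*(-1/25937))) = -14/3*1/36619 + 17937/(25894/25937) = -14/109857 + 17937*(25937/25894) = -14/109857 + 465231969/25894 = 4646271641447/258603378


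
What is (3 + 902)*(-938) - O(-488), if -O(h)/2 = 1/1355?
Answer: -1150245948/1355 ≈ -8.4889e+5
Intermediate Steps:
O(h) = -2/1355
(3 + 902)*(-938) - O(-488) = (3 + 902)*(-938) - 1*(-2/1355) = 905*(-938) + 2/1355 = -848890 + 2/1355 = -1150245948/1355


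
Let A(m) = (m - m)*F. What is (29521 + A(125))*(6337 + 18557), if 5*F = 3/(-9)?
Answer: 734895774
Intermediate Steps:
F = -1/15 (F = (3/(-9))/5 = (3*(-⅑))/5 = (⅕)*(-⅓) = -1/15 ≈ -0.066667)
A(m) = 0 (A(m) = (m - m)*(-1/15) = 0*(-1/15) = 0)
(29521 + A(125))*(6337 + 18557) = (29521 + 0)*(6337 + 18557) = 29521*24894 = 734895774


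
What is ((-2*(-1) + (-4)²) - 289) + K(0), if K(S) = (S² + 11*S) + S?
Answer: -271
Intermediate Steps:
K(S) = S² + 12*S
((-2*(-1) + (-4)²) - 289) + K(0) = ((-2*(-1) + (-4)²) - 289) + 0*(12 + 0) = ((2 + 16) - 289) + 0*12 = (18 - 289) + 0 = -271 + 0 = -271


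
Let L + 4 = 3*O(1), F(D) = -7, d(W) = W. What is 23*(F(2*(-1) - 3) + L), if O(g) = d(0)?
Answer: -253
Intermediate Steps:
O(g) = 0
L = -4 (L = -4 + 3*0 = -4 + 0 = -4)
23*(F(2*(-1) - 3) + L) = 23*(-7 - 4) = 23*(-11) = -253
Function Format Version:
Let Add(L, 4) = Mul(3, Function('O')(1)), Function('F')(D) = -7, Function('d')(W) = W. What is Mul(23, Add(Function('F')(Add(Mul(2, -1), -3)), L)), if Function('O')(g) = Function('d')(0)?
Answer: -253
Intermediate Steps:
Function('O')(g) = 0
L = -4 (L = Add(-4, Mul(3, 0)) = Add(-4, 0) = -4)
Mul(23, Add(Function('F')(Add(Mul(2, -1), -3)), L)) = Mul(23, Add(-7, -4)) = Mul(23, -11) = -253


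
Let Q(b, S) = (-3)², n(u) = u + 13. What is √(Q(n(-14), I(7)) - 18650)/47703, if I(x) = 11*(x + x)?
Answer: I*√18641/47703 ≈ 0.0028621*I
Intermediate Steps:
I(x) = 22*x (I(x) = 11*(2*x) = 22*x)
n(u) = 13 + u
Q(b, S) = 9
√(Q(n(-14), I(7)) - 18650)/47703 = √(9 - 18650)/47703 = √(-18641)*(1/47703) = (I*√18641)*(1/47703) = I*√18641/47703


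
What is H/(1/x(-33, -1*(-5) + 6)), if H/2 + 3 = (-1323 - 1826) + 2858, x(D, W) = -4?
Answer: 2352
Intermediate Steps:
H = -588 (H = -6 + 2*((-1323 - 1826) + 2858) = -6 + 2*(-3149 + 2858) = -6 + 2*(-291) = -6 - 582 = -588)
H/(1/x(-33, -1*(-5) + 6)) = -588/(1/(-4)) = -588/(-¼) = -588*(-4) = 2352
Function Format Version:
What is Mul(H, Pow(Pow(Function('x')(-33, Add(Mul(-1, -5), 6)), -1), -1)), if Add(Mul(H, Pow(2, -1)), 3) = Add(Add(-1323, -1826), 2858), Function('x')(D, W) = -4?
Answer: 2352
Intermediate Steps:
H = -588 (H = Add(-6, Mul(2, Add(Add(-1323, -1826), 2858))) = Add(-6, Mul(2, Add(-3149, 2858))) = Add(-6, Mul(2, -291)) = Add(-6, -582) = -588)
Mul(H, Pow(Pow(Function('x')(-33, Add(Mul(-1, -5), 6)), -1), -1)) = Mul(-588, Pow(Pow(-4, -1), -1)) = Mul(-588, Pow(Rational(-1, 4), -1)) = Mul(-588, -4) = 2352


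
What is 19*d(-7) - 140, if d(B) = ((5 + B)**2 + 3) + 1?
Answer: 12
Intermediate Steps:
d(B) = 4 + (5 + B)**2 (d(B) = (3 + (5 + B)**2) + 1 = 4 + (5 + B)**2)
19*d(-7) - 140 = 19*(4 + (5 - 7)**2) - 140 = 19*(4 + (-2)**2) - 140 = 19*(4 + 4) - 140 = 19*8 - 140 = 152 - 140 = 12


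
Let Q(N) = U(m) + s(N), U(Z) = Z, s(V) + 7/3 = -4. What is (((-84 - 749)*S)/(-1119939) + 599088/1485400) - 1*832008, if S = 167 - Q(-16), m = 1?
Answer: -74147794996162109/89119145925 ≈ -8.3201e+5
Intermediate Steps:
s(V) = -19/3 (s(V) = -7/3 - 4 = -19/3)
Q(N) = -16/3 (Q(N) = 1 - 19/3 = -16/3)
S = 517/3 (S = 167 - 1*(-16/3) = 167 + 16/3 = 517/3 ≈ 172.33)
(((-84 - 749)*S)/(-1119939) + 599088/1485400) - 1*832008 = (((-84 - 749)*(517/3))/(-1119939) + 599088/1485400) - 1*832008 = (-833*517/3*(-1/1119939) + 599088*(1/1485400)) - 832008 = (-430661/3*(-1/1119939) + 10698/26525) - 832008 = (430661/3359817 + 10698/26525) - 832008 = 47366605291/89119145925 - 832008 = -74147794996162109/89119145925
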